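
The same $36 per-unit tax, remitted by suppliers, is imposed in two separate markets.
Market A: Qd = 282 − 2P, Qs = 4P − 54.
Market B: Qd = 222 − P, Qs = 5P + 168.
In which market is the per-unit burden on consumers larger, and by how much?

Market A: pre-tax P* = $56, Q* = 170; post-tax Q = 122; per-unit burden on consumers = $24.
Market B: pre-tax P* = $9, Q* = 213; post-tax Q = 183; per-unit burden on consumers = $30.
Difference: $24 vs $30 → market B is larger by $6.

Market B, by $6.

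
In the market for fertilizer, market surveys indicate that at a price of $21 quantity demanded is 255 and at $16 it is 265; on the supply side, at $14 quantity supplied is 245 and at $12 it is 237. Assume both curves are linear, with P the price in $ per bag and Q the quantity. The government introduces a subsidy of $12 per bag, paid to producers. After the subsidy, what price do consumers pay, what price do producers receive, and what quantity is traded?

Consumers pay $10; producers receive $22; quantity = 277.

Demand slope: (265 − 255)/(16 − 21) = -2, so Qd = 297 − 2P.
Supply slope: (237 − 245)/(12 − 14) = 4, so Qs = 4P + 189.
Without the subsidy, 297 − 2P = 4P + 189 gives 6P = 108, so P* = $18 and Q* = 261.
With a per-unit subsidy paid to producers, each receives P + 12 per unit sold, so supply becomes Qs = 4(P + 12) + 189.
New equilibrium: consumers pay $10, producers receive $22, Q = 277. (Wedge: Pb − Ps = −12.)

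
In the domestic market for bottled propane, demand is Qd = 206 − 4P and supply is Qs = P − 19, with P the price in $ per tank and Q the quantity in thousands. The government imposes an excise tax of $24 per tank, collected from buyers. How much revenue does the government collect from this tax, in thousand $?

Tax revenue = $163.2 thousand.

Before the tax: set 206 − 4P = P − 19 → P* = $45, Q* = 26.
With the tax collected from buyers, demand (in seller-price terms) shifts: Qd = 206 − 4(P + 24).
New equilibrium: buyers pay $49.8, sellers receive $25.8, Q = 6.8. (Wedge: Pb − Ps = 24.)
Revenue = t · Q = 24 · 6.8 = $163.2.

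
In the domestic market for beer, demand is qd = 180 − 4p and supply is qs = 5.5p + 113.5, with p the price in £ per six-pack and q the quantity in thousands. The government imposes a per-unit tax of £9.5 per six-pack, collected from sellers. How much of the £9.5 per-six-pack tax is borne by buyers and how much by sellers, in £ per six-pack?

Buyers bear £5.5 per six-pack; sellers bear £4 per six-pack.

Without the tax, 180 − 4p = 5.5p + 113.5 gives 9.5p = 66.5, so p* = £7 and q* = 152.
With the tax collected from sellers, supply shifts: qs = 5.5(p − 9.5) + 113.5.
Solving gives q = 130 with buyers paying £12.5 and sellers receiving £3 (the £9.5 wedge).
Burden on buyers: £5.5; on sellers: £4. (They sum to £9.5.)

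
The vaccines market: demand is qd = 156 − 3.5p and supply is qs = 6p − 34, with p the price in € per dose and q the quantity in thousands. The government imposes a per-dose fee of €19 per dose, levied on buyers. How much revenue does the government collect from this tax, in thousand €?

Without the tax, 156 − 3.5p = 6p − 34 gives 9.5p = 190, so p* = €20 and q* = 86.
With the tax collected from buyers, demand (in seller-price terms) shifts: qd = 156 − 3.5(p + 19).
Solving gives q = 44 with buyers paying €32 and sellers receiving €13 (the €19 wedge).
Revenue = t · Q = 19 · 44 = €836.

Tax revenue = €836 thousand.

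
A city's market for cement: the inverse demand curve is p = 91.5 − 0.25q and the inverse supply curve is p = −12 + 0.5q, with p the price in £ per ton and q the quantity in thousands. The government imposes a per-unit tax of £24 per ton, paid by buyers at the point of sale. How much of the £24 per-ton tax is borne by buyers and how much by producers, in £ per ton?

Buyers bear £8 per ton; producers bear £16 per ton.

Rewrite in direct form: qd = 366 − 4p and qs = 2p + 24.
Without the tax, 366 − 4p = 2p + 24 gives 6p = 342, so p* = £57 and q* = 138.
With the tax collected from buyers, demand (in seller-price terms) shifts: qd = 366 − 4(p + 24).
Solving gives q = 106 with buyers paying £65 and producers receiving £41 (the £24 wedge).
Burden on buyers: £8; on producers: £16. (They sum to £24.)
The less price-elastic side of the market bears the larger share of a per-unit tax.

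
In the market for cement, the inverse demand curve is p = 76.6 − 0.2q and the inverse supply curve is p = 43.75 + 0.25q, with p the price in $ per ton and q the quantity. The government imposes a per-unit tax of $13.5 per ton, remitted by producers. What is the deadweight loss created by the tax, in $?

Inverting to q(p) form: qd = 383 − 5p; qs = 4p − 175.
Before the tax: set 383 − 5p = 4p − 175 → p* = $62, q* = 73.
With the tax collected from producers, supply shifts: qs = 4(p − 13.5) − 175.
Solving gives q = 43 with consumers paying $68 and producers receiving $54.5 (the $13.5 wedge).
Quantity falls by |ΔQ| = |73 − 43| = 30.
DWL = ½ · t · |ΔQ| = ½ · 13.5 · 30 = $202.5.

Deadweight loss = $202.5.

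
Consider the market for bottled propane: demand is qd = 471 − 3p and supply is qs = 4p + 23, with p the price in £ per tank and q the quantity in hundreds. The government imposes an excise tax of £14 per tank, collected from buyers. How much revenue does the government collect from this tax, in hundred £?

Without the tax, 471 − 3p = 4p + 23 gives 7p = 448, so p* = £64 and q* = 279.
With the tax collected from buyers, demand (in seller-price terms) shifts: qd = 471 − 3(p + 14).
Solving gives q = 255 with buyers paying £72 and suppliers receiving £58 (the £14 wedge).
Revenue = t · Q = 14 · 255 = £3570.

Tax revenue = £3570 hundred.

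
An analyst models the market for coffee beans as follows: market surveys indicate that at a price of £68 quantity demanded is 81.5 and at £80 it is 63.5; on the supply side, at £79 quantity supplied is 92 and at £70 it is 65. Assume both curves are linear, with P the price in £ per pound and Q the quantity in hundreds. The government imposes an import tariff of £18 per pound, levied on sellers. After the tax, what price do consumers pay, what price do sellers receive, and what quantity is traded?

Consumers pay £85; sellers receive £67; quantity = 56.

Demand slope: (63.5 − 81.5)/(80 − 68) = -1.5, so Qd = 183.5 − 1.5P.
Supply slope: (65 − 92)/(70 − 79) = 3, so Qs = 3P − 145.
Without the tax, 183.5 − 1.5P = 3P − 145 gives 4.5P = 328.5, so P* = £73 and Q* = 74.
With the tax collected from sellers, supply shifts: Qs = 3(P − 18) − 145.
New equilibrium: consumers pay £85, sellers receive £67, Q = 56. (Wedge: Pb − Ps = 18.)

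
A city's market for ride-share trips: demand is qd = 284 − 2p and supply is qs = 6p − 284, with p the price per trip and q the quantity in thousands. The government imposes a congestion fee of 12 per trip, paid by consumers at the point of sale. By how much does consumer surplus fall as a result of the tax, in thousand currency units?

Without the tax, 284 − 2p = 6p − 284 gives 8p = 568, so p* = 71 and q* = 142.
With the tax collected from consumers, demand (in seller-price terms) shifts: qd = 284 − 2(p + 12).
New equilibrium: consumers pay 80, producers receive 68, q = 124. (Wedge: pb − ps = 12.)
ΔCS is the trapezoid between Q = 124 and Q = 142 of height 9: ½ · (142 + 124) · 9 = 1197.

Consumer surplus falls by 1197 thousand.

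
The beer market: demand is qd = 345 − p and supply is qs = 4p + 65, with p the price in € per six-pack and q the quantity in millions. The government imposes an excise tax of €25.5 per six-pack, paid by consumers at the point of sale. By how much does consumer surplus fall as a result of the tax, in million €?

Without the tax, 345 − p = 4p + 65 gives 5p = 280, so p* = €56 and q* = 289.
With the tax collected from consumers, demand (in seller-price terms) shifts: qd = 345 − (p + 25.5).
Solving gives q = 268.6 with consumers paying €76.4 and sellers receiving €50.9 (the €25.5 wedge).
ΔCS is the trapezoid between Q = 268.6 and Q = 289 of height €20.4: ½ · (289 + 268.6) · 20.4 = €5687.52.

Consumer surplus falls by €5687.52 million.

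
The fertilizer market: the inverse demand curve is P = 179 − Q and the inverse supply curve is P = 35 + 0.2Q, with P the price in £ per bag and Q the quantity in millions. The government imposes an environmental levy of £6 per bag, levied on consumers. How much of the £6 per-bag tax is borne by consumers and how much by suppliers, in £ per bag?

Inverting to Q(P) form: Qd = 179 − P; Qs = 5P − 175.
Before the tax: set 179 − P = 5P − 175 → P* = £59, Q* = 120.
With the tax collected from consumers, demand (in seller-price terms) shifts: Qd = 179 − (P + 6).
Solving gives Q = 115 with consumers paying £64 and suppliers receiving £58 (the £6 wedge).
Burden on consumers: £5; on suppliers: £1. (They sum to £6.)
The less price-elastic side of the market bears the larger share of a per-unit tax.

Consumers bear £5 per bag; suppliers bear £1 per bag.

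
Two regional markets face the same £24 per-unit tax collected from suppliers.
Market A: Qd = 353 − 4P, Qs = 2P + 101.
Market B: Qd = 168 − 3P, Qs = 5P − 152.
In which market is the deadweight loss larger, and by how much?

Market B, by £156.

Market A: pre-tax P* = £42, Q* = 185; post-tax Q = 153; deadweight loss = £384.
Market B: pre-tax P* = £40, Q* = 48; post-tax Q = 3; deadweight loss = £540.
Difference: £384 vs £540 → market B is larger by £156.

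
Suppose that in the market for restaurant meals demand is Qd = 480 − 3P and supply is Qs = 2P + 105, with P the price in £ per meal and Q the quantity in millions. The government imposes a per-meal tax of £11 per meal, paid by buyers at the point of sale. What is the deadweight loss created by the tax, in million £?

Deadweight loss = £72.6 million.

Before the tax: set 480 − 3P = 2P + 105 → P* = £75, Q* = 255.
With the tax collected from buyers, demand (in seller-price terms) shifts: Qd = 480 − 3(P + 11).
Solving gives Q = 241.8 with buyers paying £79.4 and sellers receiving £68.4 (the £11 wedge).
Quantity falls by |ΔQ| = |255 − 241.8| = 13.2.
DWL = ½ · t · |ΔQ| = ½ · 11 · 13.2 = £72.6.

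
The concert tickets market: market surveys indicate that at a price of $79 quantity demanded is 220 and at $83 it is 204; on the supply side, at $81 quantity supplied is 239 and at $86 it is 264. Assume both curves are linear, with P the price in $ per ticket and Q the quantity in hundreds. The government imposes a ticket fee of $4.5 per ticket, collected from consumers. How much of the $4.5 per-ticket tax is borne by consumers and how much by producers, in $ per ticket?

Demand slope: (204 − 220)/(83 − 79) = -4, so Qd = 536 − 4P.
Supply slope: (264 − 239)/(86 − 81) = 5, so Qs = 5P − 166.
Without the tax, 536 − 4P = 5P − 166 gives 9P = 702, so P* = $78 and Q* = 224.
With the tax collected from consumers, demand (in seller-price terms) shifts: Qd = 536 − 4(P + 4.5).
Solving gives Q = 214 with consumers paying $80.5 and producers receiving $76 (the $4.5 wedge).
Burden on consumers: $2.5; on producers: $2. (They sum to $4.5.)
The less price-elastic side of the market bears the larger share of a per-unit tax.

Consumers bear $2.5 per ticket; producers bear $2 per ticket.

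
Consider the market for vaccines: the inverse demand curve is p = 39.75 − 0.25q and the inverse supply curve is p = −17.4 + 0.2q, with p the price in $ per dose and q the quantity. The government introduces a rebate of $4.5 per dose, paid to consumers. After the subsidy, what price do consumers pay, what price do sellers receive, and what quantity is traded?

Consumers pay $5.5; sellers receive $10; quantity = 137.

Inverting to q(p) form: qd = 159 − 4p; qs = 5p + 87.
Before the subsidy: set 159 − 4p = 5p + 87 → p* = $8, q* = 127.
With a per-unit subsidy paid to consumers, each effectively pays p − 4.5, so demand becomes qd = 159 − 4(p − 4.5).
New equilibrium: consumers pay $5.5, sellers receive $10, q = 137. (Wedge: pb − ps = −4.5.)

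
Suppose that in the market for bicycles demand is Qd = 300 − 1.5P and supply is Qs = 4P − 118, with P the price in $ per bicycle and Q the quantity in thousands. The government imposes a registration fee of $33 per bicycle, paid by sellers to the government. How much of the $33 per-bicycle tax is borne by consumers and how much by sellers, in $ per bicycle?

Before the tax: set 300 − 1.5P = 4P − 118 → P* = $76, Q* = 186.
With the tax collected from sellers, supply shifts: Qs = 4(P − 33) − 118.
Solving gives Q = 150 with consumers paying $100 and sellers receiving $67 (the $33 wedge).
Burden on consumers: $24; on sellers: $9. (They sum to $33.)

Consumers bear $24 per bicycle; sellers bear $9 per bicycle.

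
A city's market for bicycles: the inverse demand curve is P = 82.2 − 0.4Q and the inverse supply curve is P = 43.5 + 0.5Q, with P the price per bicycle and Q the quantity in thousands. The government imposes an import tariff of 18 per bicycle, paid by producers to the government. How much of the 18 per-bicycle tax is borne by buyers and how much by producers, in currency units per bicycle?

Rewrite in direct form: Qd = 205.5 − 2.5P and Qs = 2P − 87.
Without the tax, 205.5 − 2.5P = 2P − 87 gives 4.5P = 292.5, so P* = 65 and Q* = 43.
With the tax collected from producers, supply shifts: Qs = 2(P − 18) − 87.
New equilibrium: buyers pay 73, producers receive 55, Q = 23. (Wedge: Pb − Ps = 18.)
Burden on buyers: 8; on producers: 10. (They sum to 18.)

Buyers bear 8 per bicycle; producers bear 10 per bicycle.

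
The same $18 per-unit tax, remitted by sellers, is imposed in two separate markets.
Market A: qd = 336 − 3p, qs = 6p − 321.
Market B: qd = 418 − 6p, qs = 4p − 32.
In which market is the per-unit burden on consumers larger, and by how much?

Market A: pre-tax p* = $73, q* = 117; post-tax q = 81; per-unit burden on consumers = $12.
Market B: pre-tax p* = $45, q* = 148; post-tax q = 104.8; per-unit burden on consumers = $7.2.
Difference: $12 vs $7.2 → market A is larger by $4.8.

Market A, by $4.8.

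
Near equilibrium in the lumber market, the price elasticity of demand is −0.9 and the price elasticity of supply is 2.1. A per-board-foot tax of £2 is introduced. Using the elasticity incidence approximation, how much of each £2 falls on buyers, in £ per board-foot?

Incidence ratio: buyers' share ≈ εs / (εs + |εd|) = 2.1 / (2.1 + 0.9) = 0.7.
So buyers bear ≈ 0.7 × £2 = £1.4; sellers bear £0.6.

Buyers bear ≈ £1.4 per board-foot.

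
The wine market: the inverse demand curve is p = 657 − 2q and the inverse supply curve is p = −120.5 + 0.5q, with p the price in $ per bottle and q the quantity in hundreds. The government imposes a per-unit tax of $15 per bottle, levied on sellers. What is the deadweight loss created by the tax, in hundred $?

Rewrite in direct form: qd = 328.5 − 0.5p and qs = 2p + 241.
Without the tax, 328.5 − 0.5p = 2p + 241 gives 2.5p = 87.5, so p* = $35 and q* = 311.
With the tax collected from sellers, supply shifts: qs = 2(p − 15) + 241.
Solving gives q = 305 with consumers paying $47 and sellers receiving $32 (the $15 wedge).
Quantity falls by |ΔQ| = |311 − 305| = 6.
DWL = ½ · t · |ΔQ| = ½ · 15 · 6 = $45.

Deadweight loss = $45 hundred.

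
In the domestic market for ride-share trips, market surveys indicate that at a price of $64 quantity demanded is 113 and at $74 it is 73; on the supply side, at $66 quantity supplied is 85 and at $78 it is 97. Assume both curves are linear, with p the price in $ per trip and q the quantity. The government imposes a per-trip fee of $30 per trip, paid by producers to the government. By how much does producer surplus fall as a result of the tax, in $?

Producer surplus falls by $1848.

Demand slope: (73 − 113)/(74 − 64) = -4, so qd = 369 − 4p.
Supply slope: (97 − 85)/(78 − 66) = 1, so qs = p + 19.
Without the tax, 369 − 4p = p + 19 gives 5p = 350, so p* = $70 and q* = 89.
With the tax collected from producers, supply shifts: qs = (p − 30) + 19.
Solving gives q = 65 with consumers paying $76 and producers receiving $46 (the $30 wedge).
ΔPS is the trapezoid between Q = 65 and Q = 89 of height $24: ½ · (89 + 65) · 24 = $1848.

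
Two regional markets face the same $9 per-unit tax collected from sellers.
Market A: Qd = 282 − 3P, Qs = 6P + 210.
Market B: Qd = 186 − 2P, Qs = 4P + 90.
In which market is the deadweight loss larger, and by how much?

Market A, by $27.

Market A: pre-tax P* = $8, Q* = 258; post-tax Q = 240; deadweight loss = $81.
Market B: pre-tax P* = $16, Q* = 154; post-tax Q = 142; deadweight loss = $54.
Difference: $81 vs $54 → market A is larger by $27.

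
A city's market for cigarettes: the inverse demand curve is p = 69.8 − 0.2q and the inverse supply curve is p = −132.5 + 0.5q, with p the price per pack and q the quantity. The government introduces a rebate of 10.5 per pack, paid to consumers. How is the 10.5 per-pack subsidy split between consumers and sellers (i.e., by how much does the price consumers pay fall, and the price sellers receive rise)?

Consumers gain 3 per pack; sellers gain 7.5 per pack.

Inverting to q(p) form: qd = 349 − 5p; qs = 2p + 265.
Before the subsidy: set 349 − 5p = 2p + 265 → p* = 12, q* = 289.
With a per-unit subsidy paid to consumers, each effectively pays p − 10.5, so demand becomes qd = 349 − 5(p − 10.5).
Solving gives q = 304 with consumers paying 9 and sellers receiving 19.5 (the 10.5 wedge).
Gain to consumers: 3; to sellers: 7.5. (They sum to 10.5.)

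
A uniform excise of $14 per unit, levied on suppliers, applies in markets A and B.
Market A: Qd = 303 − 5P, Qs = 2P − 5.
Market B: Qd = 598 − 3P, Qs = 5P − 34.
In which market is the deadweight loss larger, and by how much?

Market A: pre-tax P* = $44, Q* = 83; post-tax Q = 63; deadweight loss = $140.
Market B: pre-tax P* = $79, Q* = 361; post-tax Q = 334.75; deadweight loss = $183.75.
Difference: $140 vs $183.75 → market B is larger by $43.75.

Market B, by $43.75.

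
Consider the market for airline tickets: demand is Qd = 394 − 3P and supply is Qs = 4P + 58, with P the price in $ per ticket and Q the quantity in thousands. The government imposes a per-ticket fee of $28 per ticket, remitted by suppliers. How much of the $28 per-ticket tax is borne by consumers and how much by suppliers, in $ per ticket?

Without the tax, 394 − 3P = 4P + 58 gives 7P = 336, so P* = $48 and Q* = 250.
With the tax collected from suppliers, supply shifts: Qs = 4(P − 28) + 58.
New equilibrium: consumers pay $64, suppliers receive $36, Q = 202. (Wedge: Pb − Ps = 28.)
Burden on consumers: $16; on suppliers: $12. (They sum to $28.)

Consumers bear $16 per ticket; suppliers bear $12 per ticket.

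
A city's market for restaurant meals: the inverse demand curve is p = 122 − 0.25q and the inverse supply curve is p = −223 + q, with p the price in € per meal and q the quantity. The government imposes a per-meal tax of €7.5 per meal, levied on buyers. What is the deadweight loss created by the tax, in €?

Inverting to q(p) form: qd = 488 − 4p; qs = p + 223.
Without the tax, 488 − 4p = p + 223 gives 5p = 265, so p* = €53 and q* = 276.
With the tax collected from buyers, demand (in seller-price terms) shifts: qd = 488 − 4(p + 7.5).
New equilibrium: buyers pay €54.5, suppliers receive €47, q = 270. (Wedge: pb − ps = 7.5.)
Quantity falls by |ΔQ| = |276 − 270| = 6.
DWL = ½ · t · |ΔQ| = ½ · 7.5 · 6 = €22.5.

Deadweight loss = €22.5.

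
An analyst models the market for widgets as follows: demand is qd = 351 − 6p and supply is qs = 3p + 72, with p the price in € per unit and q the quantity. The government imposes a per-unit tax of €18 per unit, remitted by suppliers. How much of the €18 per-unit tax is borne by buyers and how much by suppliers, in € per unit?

Before the tax: set 351 − 6p = 3p + 72 → p* = €31, q* = 165.
With the tax collected from suppliers, supply shifts: qs = 3(p − 18) + 72.
New equilibrium: buyers pay €37, suppliers receive €19, q = 129. (Wedge: pb − ps = 18.)
Burden on buyers: €6; on suppliers: €12. (They sum to €18.)
The less price-elastic side of the market bears the larger share of a per-unit tax.

Buyers bear €6 per unit; suppliers bear €12 per unit.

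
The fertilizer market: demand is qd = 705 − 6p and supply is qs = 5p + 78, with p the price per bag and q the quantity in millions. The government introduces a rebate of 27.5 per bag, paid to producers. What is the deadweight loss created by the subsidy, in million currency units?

Before the subsidy: set 705 − 6p = 5p + 78 → p* = 57, q* = 363.
With a per-unit subsidy paid to producers, each receives p + 27.5 per unit sold, so supply becomes qs = 5(p + 27.5) + 78.
Solving gives q = 438 with consumers paying 44.5 and producers receiving 72 (the 27.5 wedge).
Quantity rises by |ΔQ| = |363 − 438| = 75.
DWL = ½ · t · |ΔQ| = ½ · 27.5 · 75 = 1031.25.

Deadweight loss = 1031.25 million.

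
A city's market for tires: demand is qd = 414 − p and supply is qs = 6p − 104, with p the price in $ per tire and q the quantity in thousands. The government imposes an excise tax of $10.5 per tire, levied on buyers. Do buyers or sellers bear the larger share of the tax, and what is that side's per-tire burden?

Buyers bear the larger share: $9 per tire.

Without the tax, 414 − p = 6p − 104 gives 7p = 518, so p* = $74 and q* = 340.
With the tax collected from buyers, demand (in seller-price terms) shifts: qd = 414 − (p + 10.5).
New equilibrium: buyers pay $83, sellers receive $72.5, q = 331. (Wedge: pb − ps = 10.5.)
Per-tire burden: buyers $9, sellers $1.5.
Buyers take the larger share because demand is less price-elastic here (demand slope 1 vs supply slope 6).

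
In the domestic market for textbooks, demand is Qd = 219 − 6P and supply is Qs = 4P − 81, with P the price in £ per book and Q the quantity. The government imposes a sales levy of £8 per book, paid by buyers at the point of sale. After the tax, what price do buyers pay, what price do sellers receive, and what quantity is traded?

Buyers pay £33.2; sellers receive £25.2; quantity = 19.8.

Without the tax, 219 − 6P = 4P − 81 gives 10P = 300, so P* = £30 and Q* = 39.
With the tax collected from buyers, demand (in seller-price terms) shifts: Qd = 219 − 6(P + 8).
New equilibrium: buyers pay £33.2, sellers receive £25.2, Q = 19.8. (Wedge: Pb − Ps = 8.)
The less price-elastic side of the market bears the larger share of a per-unit tax.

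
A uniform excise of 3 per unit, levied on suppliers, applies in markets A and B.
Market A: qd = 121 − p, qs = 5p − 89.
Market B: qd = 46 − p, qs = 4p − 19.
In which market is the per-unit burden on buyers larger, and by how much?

Market A: pre-tax p* = 35, q* = 86; post-tax q = 83.5; per-unit burden on buyers = 2.5.
Market B: pre-tax p* = 13, q* = 33; post-tax q = 30.6; per-unit burden on buyers = 2.4.
Difference: 2.5 vs 2.4 → market A is larger by 0.1.

Market A, by 0.1.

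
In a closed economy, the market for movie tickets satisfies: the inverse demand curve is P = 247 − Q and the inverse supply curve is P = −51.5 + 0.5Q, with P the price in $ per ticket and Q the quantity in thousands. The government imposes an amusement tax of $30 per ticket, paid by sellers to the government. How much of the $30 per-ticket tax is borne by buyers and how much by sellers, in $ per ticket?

Buyers bear $20 per ticket; sellers bear $10 per ticket.

Rewrite in direct form: Qd = 247 − P and Qs = 2P + 103.
Before the tax: set 247 − P = 2P + 103 → P* = $48, Q* = 199.
With the tax collected from sellers, supply shifts: Qs = 2(P − 30) + 103.
Solving gives Q = 179 with buyers paying $68 and sellers receiving $38 (the $30 wedge).
Burden on buyers: $20; on sellers: $10. (They sum to $30.)
The less price-elastic side of the market bears the larger share of a per-unit tax.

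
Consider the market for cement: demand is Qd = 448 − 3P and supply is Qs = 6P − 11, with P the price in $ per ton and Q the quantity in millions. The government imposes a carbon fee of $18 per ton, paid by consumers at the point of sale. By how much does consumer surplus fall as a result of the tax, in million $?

Before the tax: set 448 − 3P = 6P − 11 → P* = $51, Q* = 295.
With the tax collected from consumers, demand (in seller-price terms) shifts: Qd = 448 − 3(P + 18).
Solving gives Q = 259 with consumers paying $63 and producers receiving $45 (the $18 wedge).
ΔCS is the trapezoid between Q = 259 and Q = 295 of height $12: ½ · (295 + 259) · 12 = $3324.

Consumer surplus falls by $3324 million.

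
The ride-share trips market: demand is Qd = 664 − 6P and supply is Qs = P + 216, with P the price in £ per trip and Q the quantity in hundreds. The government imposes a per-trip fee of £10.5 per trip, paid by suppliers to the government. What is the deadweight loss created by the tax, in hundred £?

Before the tax: set 664 − 6P = P + 216 → P* = £64, Q* = 280.
With the tax collected from suppliers, supply shifts: Qs = (P − 10.5) + 216.
New equilibrium: buyers pay £65.5, suppliers receive £55, Q = 271. (Wedge: Pb − Ps = 10.5.)
Quantity falls by |ΔQ| = |280 − 271| = 9.
DWL = ½ · t · |ΔQ| = ½ · 10.5 · 9 = £47.25.

Deadweight loss = £47.25 hundred.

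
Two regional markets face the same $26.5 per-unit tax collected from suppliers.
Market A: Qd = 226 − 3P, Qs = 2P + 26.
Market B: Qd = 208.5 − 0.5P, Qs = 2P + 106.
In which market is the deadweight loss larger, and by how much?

Market A: pre-tax P* = $40, Q* = 106; post-tax Q = 74.2; deadweight loss = $421.35.
Market B: pre-tax P* = $41, Q* = 188; post-tax Q = 177.4; deadweight loss = $140.45.
Difference: $421.35 vs $140.45 → market A is larger by $280.9.

Market A, by $280.9.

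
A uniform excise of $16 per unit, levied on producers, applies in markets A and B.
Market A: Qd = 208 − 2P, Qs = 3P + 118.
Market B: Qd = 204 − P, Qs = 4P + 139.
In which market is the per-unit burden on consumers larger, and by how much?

Market A: pre-tax P* = $18, Q* = 172; post-tax Q = 152.8; per-unit burden on consumers = $9.6.
Market B: pre-tax P* = $13, Q* = 191; post-tax Q = 178.2; per-unit burden on consumers = $12.8.
Difference: $9.6 vs $12.8 → market B is larger by $3.2.

Market B, by $3.2.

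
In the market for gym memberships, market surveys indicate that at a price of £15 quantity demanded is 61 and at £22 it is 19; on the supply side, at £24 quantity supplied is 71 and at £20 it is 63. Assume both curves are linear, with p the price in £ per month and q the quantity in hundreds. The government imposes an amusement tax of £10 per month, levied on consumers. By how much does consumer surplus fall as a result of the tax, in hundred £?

Demand slope: (19 − 61)/(22 − 15) = -6, so qd = 151 − 6p.
Supply slope: (63 − 71)/(20 − 24) = 2, so qs = 2p + 23.
Without the tax, 151 − 6p = 2p + 23 gives 8p = 128, so p* = £16 and q* = 55.
With the tax collected from consumers, demand (in seller-price terms) shifts: qd = 151 − 6(p + 10).
New equilibrium: consumers pay £18.5, sellers receive £8.5, q = 40. (Wedge: pb − ps = 10.)
ΔCS is the trapezoid between Q = 40 and Q = 55 of height £2.5: ½ · (55 + 40) · 2.5 = £118.75.

Consumer surplus falls by £118.75 hundred.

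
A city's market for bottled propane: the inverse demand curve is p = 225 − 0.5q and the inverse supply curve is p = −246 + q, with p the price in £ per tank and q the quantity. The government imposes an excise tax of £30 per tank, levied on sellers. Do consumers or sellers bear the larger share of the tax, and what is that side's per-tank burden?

Sellers bear the larger share: £20 per tank.

Inverting to q(p) form: qd = 450 − 2p; qs = p + 246.
Without the tax, 450 − 2p = p + 246 gives 3p = 204, so p* = £68 and q* = 314.
With the tax collected from sellers, supply shifts: qs = (p − 30) + 246.
New equilibrium: consumers pay £78, sellers receive £48, q = 294. (Wedge: pb − ps = 30.)
Per-tank burden: consumers £10, sellers £20.
Sellers take the larger share because supply is less price-elastic here (demand slope 2 vs supply slope 1).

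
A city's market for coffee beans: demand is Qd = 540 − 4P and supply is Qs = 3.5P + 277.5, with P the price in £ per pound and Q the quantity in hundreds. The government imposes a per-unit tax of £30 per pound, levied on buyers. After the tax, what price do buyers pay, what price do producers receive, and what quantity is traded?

Before the tax: set 540 − 4P = 3.5P + 277.5 → P* = £35, Q* = 400.
With the tax collected from buyers, demand (in seller-price terms) shifts: Qd = 540 − 4(P + 30).
New equilibrium: buyers pay £49, producers receive £19, Q = 344. (Wedge: Pb − Ps = 30.)

Buyers pay £49; producers receive £19; quantity = 344.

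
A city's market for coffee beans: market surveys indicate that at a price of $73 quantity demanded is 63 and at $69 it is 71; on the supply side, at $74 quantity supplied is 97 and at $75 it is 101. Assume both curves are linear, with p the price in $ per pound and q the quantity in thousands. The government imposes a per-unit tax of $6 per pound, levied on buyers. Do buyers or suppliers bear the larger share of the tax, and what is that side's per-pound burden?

Buyers bear the larger share: $4 per pound.

Demand slope: (71 − 63)/(69 − 73) = -2, so qd = 209 − 2p.
Supply slope: (101 − 97)/(75 − 74) = 4, so qs = 4p − 199.
Without the tax, 209 − 2p = 4p − 199 gives 6p = 408, so p* = $68 and q* = 73.
With the tax collected from buyers, demand (in seller-price terms) shifts: qd = 209 − 2(p + 6).
Solving gives q = 65 with buyers paying $72 and suppliers receiving $66 (the $6 wedge).
Per-pound burden: buyers $4, suppliers $2.
Buyers take the larger share because demand is less price-elastic here (demand slope 2 vs supply slope 4).
The less price-elastic side of the market bears the larger share of a per-unit tax.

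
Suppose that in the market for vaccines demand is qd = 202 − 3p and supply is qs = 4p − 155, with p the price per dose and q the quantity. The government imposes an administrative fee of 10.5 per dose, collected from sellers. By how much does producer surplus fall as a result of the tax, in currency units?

Without the tax, 202 − 3p = 4p − 155 gives 7p = 357, so p* = 51 and q* = 49.
With the tax collected from sellers, supply shifts: qs = 4(p − 10.5) − 155.
Solving gives q = 31 with buyers paying 57 and sellers receiving 46.5 (the 10.5 wedge).
ΔPS is the trapezoid between Q = 31 and Q = 49 of height 4.5: ½ · (49 + 31) · 4.5 = 180.

Producer surplus falls by 180.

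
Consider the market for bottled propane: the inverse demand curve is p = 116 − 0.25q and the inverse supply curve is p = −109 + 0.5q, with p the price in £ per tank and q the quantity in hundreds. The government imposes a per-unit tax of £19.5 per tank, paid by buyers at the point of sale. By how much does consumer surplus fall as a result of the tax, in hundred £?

Inverting to q(p) form: qd = 464 − 4p; qs = 2p + 218.
Before the tax: set 464 − 4p = 2p + 218 → p* = £41, q* = 300.
With the tax collected from buyers, demand (in seller-price terms) shifts: qd = 464 − 4(p + 19.5).
New equilibrium: buyers pay £47.5, suppliers receive £28, q = 274. (Wedge: pb − ps = 19.5.)
ΔCS is the trapezoid between Q = 274 and Q = 300 of height £6.5: ½ · (300 + 274) · 6.5 = £1865.5.

Consumer surplus falls by £1865.5 hundred.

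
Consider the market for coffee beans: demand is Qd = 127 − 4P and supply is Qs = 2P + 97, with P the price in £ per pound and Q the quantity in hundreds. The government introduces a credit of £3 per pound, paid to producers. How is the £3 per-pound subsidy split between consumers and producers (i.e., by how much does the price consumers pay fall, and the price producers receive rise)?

Before the subsidy: set 127 − 4P = 2P + 97 → P* = £5, Q* = 107.
With a per-unit subsidy paid to producers, each receives P + 3 per unit sold, so supply becomes Qs = 2(P + 3) + 97.
New equilibrium: consumers pay £4, producers receive £7, Q = 111. (Wedge: Pb − Ps = −3.)
Gain to consumers: £1; to producers: £2. (They sum to £3.)

Consumers gain £1 per pound; producers gain £2 per pound.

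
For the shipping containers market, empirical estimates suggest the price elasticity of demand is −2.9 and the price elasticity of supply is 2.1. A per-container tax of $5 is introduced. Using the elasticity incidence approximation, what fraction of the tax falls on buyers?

Buyers' share ≈ 0.42.

Incidence ratio: buyers' share ≈ εs / (εs + |εd|) = 2.1 / (2.1 + 2.9) = 0.42.
Supply is the less elastic side, so buyers bear the smaller share.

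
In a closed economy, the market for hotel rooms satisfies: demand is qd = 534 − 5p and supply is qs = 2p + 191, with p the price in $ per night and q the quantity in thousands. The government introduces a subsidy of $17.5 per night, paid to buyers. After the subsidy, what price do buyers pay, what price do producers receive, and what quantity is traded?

Before the subsidy: set 534 − 5p = 2p + 191 → p* = $49, q* = 289.
With a per-unit subsidy paid to buyers, each effectively pays p − 17.5, so demand becomes qd = 534 − 5(p − 17.5).
New equilibrium: buyers pay $44, producers receive $61.5, q = 314. (Wedge: pb − ps = −17.5.)

Buyers pay $44; producers receive $61.5; quantity = 314.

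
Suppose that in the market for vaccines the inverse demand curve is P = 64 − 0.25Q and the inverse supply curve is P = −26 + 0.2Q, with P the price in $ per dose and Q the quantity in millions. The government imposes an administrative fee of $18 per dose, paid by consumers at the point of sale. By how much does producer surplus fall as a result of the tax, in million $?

Producer surplus falls by $1440 million.

Rewrite in direct form: Qd = 256 − 4P and Qs = 5P + 130.
Before the tax: set 256 − 4P = 5P + 130 → P* = $14, Q* = 200.
With the tax collected from consumers, demand (in seller-price terms) shifts: Qd = 256 − 4(P + 18).
New equilibrium: consumers pay $24, suppliers receive $6, Q = 160. (Wedge: Pb − Ps = 18.)
ΔPS is the trapezoid between Q = 160 and Q = 200 of height $8: ½ · (200 + 160) · 8 = $1440.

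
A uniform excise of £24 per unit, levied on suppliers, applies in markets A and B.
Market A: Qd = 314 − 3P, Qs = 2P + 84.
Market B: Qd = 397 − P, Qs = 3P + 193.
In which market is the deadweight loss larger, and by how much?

Market A: pre-tax P* = £46, Q* = 176; post-tax Q = 147.2; deadweight loss = £345.6.
Market B: pre-tax P* = £51, Q* = 346; post-tax Q = 328; deadweight loss = £216.
Difference: £345.6 vs £216 → market A is larger by £129.6.

Market A, by £129.6.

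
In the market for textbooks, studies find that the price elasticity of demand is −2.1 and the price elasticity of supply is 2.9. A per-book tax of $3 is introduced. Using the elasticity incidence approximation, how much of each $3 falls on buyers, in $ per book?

Buyers bear ≈ $1.74 per book.

Incidence ratio: buyers' share ≈ εs / (εs + |εd|) = 2.9 / (2.9 + 2.1) = 0.58.
So buyers bear ≈ 0.58 × $3 = $1.74; producers bear $1.26.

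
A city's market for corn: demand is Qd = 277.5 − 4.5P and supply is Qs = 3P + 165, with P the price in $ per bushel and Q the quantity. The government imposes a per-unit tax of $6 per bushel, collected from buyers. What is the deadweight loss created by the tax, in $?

Without the tax, 277.5 − 4.5P = 3P + 165 gives 7.5P = 112.5, so P* = $15 and Q* = 210.
With the tax collected from buyers, demand (in seller-price terms) shifts: Qd = 277.5 − 4.5(P + 6).
Solving gives Q = 199.2 with buyers paying $17.4 and sellers receiving $11.4 (the $6 wedge).
Quantity falls by |ΔQ| = |210 − 199.2| = 10.8.
DWL = ½ · t · |ΔQ| = ½ · 6 · 10.8 = $32.4.

Deadweight loss = $32.4.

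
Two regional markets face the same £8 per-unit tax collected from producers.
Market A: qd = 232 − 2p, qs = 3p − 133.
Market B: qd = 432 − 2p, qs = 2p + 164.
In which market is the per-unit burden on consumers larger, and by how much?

Market A: pre-tax p* = £73, q* = 86; post-tax q = 76.4; per-unit burden on consumers = £4.8.
Market B: pre-tax p* = £67, q* = 298; post-tax q = 290; per-unit burden on consumers = £4.
Difference: £4.8 vs £4 → market A is larger by £0.8.

Market A, by £0.8.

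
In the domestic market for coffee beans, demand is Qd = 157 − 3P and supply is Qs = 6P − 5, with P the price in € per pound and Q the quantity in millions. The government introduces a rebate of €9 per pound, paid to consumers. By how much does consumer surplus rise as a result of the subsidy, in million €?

Without the subsidy, 157 − 3P = 6P − 5 gives 9P = 162, so P* = €18 and Q* = 103.
With a per-unit subsidy paid to consumers, each effectively pays P − 9, so demand becomes Qd = 157 − 3(P − 9).
Solving gives Q = 121 with consumers paying €12 and suppliers receiving €21 (the €9 wedge).
ΔCS is the trapezoid between Q = 121 and Q = 103 of height €6: ½ · (103 + 121) · 6 = €672.

Consumer surplus rises by €672 million.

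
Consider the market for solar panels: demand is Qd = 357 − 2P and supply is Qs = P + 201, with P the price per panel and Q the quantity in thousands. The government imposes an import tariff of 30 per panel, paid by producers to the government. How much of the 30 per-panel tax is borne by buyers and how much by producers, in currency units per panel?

Buyers bear 10 per panel; producers bear 20 per panel.

Without the tax, 357 − 2P = P + 201 gives 3P = 156, so P* = 52 and Q* = 253.
With the tax collected from producers, supply shifts: Qs = (P − 30) + 201.
New equilibrium: buyers pay 62, producers receive 32, Q = 233. (Wedge: Pb − Ps = 30.)
Burden on buyers: 10; on producers: 20. (They sum to 30.)
The less price-elastic side of the market bears the larger share of a per-unit tax.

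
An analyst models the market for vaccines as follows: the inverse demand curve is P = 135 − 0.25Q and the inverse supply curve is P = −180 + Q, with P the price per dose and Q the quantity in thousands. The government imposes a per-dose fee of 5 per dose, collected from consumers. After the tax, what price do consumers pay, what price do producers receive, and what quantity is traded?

Rewrite in direct form: Qd = 540 − 4P and Qs = P + 180.
Without the tax, 540 − 4P = P + 180 gives 5P = 360, so P* = 72 and Q* = 252.
With the tax collected from consumers, demand (in seller-price terms) shifts: Qd = 540 − 4(P + 5).
New equilibrium: consumers pay 73, producers receive 68, Q = 248. (Wedge: Pb − Ps = 5.)

Consumers pay 73; producers receive 68; quantity = 248.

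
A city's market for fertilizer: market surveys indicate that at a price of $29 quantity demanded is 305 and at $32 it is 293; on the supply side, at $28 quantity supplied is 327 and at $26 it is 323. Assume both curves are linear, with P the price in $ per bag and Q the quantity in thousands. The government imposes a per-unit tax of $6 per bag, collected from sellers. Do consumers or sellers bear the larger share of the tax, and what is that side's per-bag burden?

Demand slope: (293 − 305)/(32 − 29) = -4, so Qd = 421 − 4P.
Supply slope: (323 − 327)/(26 − 28) = 2, so Qs = 2P + 271.
Before the tax: set 421 − 4P = 2P + 271 → P* = $25, Q* = 321.
With the tax collected from sellers, supply shifts: Qs = 2(P − 6) + 271.
Solving gives Q = 313 with consumers paying $27 and sellers receiving $21 (the $6 wedge).
Per-bag burden: consumers $2, sellers $4.
Sellers take the larger share because supply is less price-elastic here (demand slope 4 vs supply slope 2).

Sellers bear the larger share: $4 per bag.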